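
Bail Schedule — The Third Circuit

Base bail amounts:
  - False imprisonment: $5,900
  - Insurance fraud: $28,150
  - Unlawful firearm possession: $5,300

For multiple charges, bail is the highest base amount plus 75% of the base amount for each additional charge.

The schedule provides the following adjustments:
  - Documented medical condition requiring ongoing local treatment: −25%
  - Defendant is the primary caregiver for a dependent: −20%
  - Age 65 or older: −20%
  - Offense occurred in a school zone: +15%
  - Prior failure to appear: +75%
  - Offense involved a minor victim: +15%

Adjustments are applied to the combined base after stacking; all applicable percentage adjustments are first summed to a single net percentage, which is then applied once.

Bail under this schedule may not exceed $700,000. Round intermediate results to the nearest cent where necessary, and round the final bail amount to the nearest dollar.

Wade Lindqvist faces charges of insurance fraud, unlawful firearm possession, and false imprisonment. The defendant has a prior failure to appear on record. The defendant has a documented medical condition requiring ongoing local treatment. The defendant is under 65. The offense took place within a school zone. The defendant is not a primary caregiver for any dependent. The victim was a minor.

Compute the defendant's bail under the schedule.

$65,790

Base amounts from the schedule: insurance fraud $28,150; unlawful firearm possession $5,300; false imprisonment $5,900.
Stacking rule: highest base plus 75% of each additional charge. Highest is insurance fraud at $28,150. Additional: $5,300 × 75% = $3,975; $5,900 × 75% = $4,425. Combined base = $28,150 + $8,400 = $36,550.
Net percentage adjustment: −25% +15% +75% +15% = +80%. $36,550 × 1.8 = $65,790.
$65,790 is within the $700,000 maximum.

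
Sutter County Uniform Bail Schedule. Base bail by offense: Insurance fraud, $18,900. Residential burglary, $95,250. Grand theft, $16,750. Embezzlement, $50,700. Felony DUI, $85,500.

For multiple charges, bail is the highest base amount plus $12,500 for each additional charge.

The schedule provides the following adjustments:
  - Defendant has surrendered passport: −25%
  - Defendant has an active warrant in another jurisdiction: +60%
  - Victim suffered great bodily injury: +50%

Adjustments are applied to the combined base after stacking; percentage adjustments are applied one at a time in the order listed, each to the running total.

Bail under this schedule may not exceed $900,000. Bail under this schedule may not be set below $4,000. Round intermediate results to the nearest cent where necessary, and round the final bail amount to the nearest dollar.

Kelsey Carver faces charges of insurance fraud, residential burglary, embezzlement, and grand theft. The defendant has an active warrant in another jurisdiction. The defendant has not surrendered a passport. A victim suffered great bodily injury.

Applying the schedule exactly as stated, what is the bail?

Base amounts from the schedule: insurance fraud $18,900; residential burglary $95,250; embezzlement $50,700; grand theft $16,750.
Stacking rule: highest base plus $12,500 per additional charge. Highest is residential burglary at $95,250; 3 additional charges → +$37,500. Combined base = $132,750.
Defendant has an active warrant in another jurisdiction (+60%): $132,750 × 1.6 = $212,400.
Victim suffered great bodily injury (+50%): $212,400 × 1.5 = $318,600.
$318,600 is within the $900,000 maximum.
$318,600 is at or above the $4,000 minimum.

$318,600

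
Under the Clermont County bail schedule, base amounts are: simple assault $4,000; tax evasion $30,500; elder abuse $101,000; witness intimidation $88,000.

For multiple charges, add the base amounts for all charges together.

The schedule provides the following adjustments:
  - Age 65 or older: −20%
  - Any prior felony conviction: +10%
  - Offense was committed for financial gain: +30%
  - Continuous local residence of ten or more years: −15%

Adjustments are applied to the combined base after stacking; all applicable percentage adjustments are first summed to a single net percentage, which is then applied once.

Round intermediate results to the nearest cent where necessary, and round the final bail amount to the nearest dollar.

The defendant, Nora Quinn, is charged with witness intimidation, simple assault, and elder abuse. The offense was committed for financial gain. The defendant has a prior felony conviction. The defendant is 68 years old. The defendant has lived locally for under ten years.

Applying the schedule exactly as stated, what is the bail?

$231,600

Base amounts from the schedule: witness intimidation $88,000; simple assault $4,000; elder abuse $101,000.
Stacking rule: sum of all bases. $88,000 + $4,000 + $101,000 = $193,000.
Net percentage adjustment: −20% +10% +30% = +20%. $193,000 × 1.2 = $231,600.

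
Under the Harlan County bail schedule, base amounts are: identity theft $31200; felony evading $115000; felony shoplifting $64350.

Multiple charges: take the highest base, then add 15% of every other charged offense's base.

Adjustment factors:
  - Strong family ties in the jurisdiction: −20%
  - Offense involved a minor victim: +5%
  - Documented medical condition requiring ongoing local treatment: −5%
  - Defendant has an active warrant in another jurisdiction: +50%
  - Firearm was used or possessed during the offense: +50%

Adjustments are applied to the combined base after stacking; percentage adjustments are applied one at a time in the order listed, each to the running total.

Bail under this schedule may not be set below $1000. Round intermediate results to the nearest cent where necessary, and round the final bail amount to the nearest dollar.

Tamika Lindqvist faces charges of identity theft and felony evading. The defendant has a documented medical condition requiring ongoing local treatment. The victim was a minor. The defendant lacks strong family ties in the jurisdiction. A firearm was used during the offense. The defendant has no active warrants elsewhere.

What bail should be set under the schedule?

$179071

Base amounts from the schedule: identity theft $31200; felony evading $115000.
Stacking rule: highest base plus 15% of each additional charge. Highest is felony evading at $115000. Additional: $31200 × 15% = $4680. Combined base = $115000 + $4680 = $119680.
Offense involved a minor victim (+5%): $119680 × 1.05 = $125664.
Documented medical condition requiring ongoing local treatment (−5%): $125664 × 0.95 = $119380.80.
Firearm was used or possessed during the offense (+50%): $119380.80 × 1.5 = $179071.20.
$179071.20 is at or above the $1000 minimum.
Rounded to the nearest dollar: $179071.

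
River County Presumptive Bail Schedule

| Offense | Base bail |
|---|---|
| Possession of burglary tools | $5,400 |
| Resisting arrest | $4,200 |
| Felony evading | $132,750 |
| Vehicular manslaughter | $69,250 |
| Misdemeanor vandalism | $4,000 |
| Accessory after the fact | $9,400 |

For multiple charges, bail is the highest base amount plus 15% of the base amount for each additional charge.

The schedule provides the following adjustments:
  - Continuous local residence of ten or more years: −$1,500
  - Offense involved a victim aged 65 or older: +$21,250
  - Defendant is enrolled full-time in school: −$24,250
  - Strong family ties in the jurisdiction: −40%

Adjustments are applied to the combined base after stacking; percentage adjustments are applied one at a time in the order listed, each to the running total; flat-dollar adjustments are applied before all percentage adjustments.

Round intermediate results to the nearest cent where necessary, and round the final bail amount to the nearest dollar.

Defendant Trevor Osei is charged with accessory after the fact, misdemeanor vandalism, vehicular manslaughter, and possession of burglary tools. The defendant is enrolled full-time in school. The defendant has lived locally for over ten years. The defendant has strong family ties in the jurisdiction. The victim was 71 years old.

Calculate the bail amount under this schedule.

$40,542

Base amounts from the schedule: accessory after the fact $9,400; misdemeanor vandalism $4,000; vehicular manslaughter $69,250; possession of burglary tools $5,400.
Stacking rule: highest base plus 15% of each additional charge. Highest is vehicular manslaughter at $69,250. Additional: $9,400 × 15% = $1,410; $4,000 × 15% = $600; $5,400 × 15% = $810. Combined base = $69,250 + $2,820 = $72,070.
Continuous local residence of ten or more years (−$1,500 flat): $72,070 − $1,500 = $70,570.
Offense involved a victim aged 65 or older (+$21,250 flat): $70,570 + $21,250 = $91,820.
Defendant is enrolled full-time in school (−$24,250 flat): $91,820 − $24,250 = $67,570.
Strong family ties in the jurisdiction (−40%): $67,570 × 0.6 = $40,542.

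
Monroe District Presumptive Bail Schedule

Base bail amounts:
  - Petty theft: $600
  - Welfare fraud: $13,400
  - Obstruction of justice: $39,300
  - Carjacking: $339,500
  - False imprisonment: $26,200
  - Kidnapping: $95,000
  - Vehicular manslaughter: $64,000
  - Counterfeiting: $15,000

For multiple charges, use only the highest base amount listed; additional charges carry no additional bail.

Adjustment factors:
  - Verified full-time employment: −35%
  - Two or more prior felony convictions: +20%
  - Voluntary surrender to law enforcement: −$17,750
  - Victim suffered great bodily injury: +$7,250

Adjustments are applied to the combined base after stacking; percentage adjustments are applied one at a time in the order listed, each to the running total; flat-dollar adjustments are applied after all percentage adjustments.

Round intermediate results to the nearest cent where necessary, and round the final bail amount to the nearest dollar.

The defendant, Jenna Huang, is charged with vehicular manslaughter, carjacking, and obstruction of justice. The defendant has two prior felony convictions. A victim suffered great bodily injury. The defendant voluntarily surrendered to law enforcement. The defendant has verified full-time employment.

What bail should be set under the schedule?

$254,310

Base amounts from the schedule: vehicular manslaughter $64,000; carjacking $339,500; obstruction of justice $39,300.
Stacking rule: use the highest base only. Highest is carjacking at $339,500. Combined base = $339,500.
Verified full-time employment (−35%): $339,500 × 0.65 = $220,675.
Two or more prior felony convictions (+20%): $220,675 × 1.2 = $264,810.
Voluntary surrender to law enforcement (−$17,750 flat): $264,810 − $17,750 = $247,060.
Victim suffered great bodily injury (+$7,250 flat): $247,060 + $7,250 = $254,310.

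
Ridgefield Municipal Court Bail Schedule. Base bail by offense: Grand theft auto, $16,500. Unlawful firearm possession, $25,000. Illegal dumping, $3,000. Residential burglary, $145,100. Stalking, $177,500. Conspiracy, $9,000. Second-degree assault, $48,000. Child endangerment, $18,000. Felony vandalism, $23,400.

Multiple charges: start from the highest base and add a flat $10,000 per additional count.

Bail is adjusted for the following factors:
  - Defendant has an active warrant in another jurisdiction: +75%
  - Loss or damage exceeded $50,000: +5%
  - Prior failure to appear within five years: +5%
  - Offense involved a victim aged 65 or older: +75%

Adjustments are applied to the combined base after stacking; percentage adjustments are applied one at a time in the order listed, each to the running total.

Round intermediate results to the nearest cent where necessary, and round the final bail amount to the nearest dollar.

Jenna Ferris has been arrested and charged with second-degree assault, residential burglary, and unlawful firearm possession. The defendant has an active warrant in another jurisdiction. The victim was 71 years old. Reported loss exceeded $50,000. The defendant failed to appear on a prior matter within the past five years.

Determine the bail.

$557,445

Base amounts from the schedule: second-degree assault $48,000; residential burglary $145,100; unlawful firearm possession $25,000.
Stacking rule: highest base plus $10,000 per additional charge. Highest is residential burglary at $145,100; 2 additional charges → +$20,000. Combined base = $165,100.
Defendant has an active warrant in another jurisdiction (+75%): $165,100 × 1.75 = $288,925.
Loss or damage exceeded $50,000 (+5%): $288,925 × 1.05 = $303,371.25.
Prior failure to appear within five years (+5%): $303,371.25 × 1.05 = $318,539.81.
Offense involved a victim aged 65 or older (+75%): $318,539.81 × 1.75 = $557,444.67.
Rounded to the nearest dollar: $557,445.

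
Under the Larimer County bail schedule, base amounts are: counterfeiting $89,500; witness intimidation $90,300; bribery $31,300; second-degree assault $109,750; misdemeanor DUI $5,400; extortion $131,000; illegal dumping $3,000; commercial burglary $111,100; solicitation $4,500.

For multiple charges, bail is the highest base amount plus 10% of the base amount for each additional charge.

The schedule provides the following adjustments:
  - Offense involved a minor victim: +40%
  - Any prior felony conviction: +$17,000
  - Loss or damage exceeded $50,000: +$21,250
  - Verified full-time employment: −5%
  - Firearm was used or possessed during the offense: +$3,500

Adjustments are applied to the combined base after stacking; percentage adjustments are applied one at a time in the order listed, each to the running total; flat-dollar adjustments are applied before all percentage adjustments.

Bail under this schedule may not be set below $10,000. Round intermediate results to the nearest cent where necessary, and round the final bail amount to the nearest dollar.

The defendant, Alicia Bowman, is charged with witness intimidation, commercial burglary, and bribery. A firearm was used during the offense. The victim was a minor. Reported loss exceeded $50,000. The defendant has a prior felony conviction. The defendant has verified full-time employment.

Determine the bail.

Base amounts from the schedule: witness intimidation $90,300; commercial burglary $111,100; bribery $31,300.
Stacking rule: highest base plus 10% of each additional charge. Highest is commercial burglary at $111,100. Additional: $90,300 × 10% = $9,030; $31,300 × 10% = $3,130. Combined base = $111,100 + $12,160 = $123,260.
Any prior felony conviction (+$17,000 flat): $123,260 + $17,000 = $140,260.
Loss or damage exceeded $50,000 (+$21,250 flat): $140,260 + $21,250 = $161,510.
Firearm was used or possessed during the offense (+$3,500 flat): $161,510 + $3,500 = $165,010.
Offense involved a minor victim (+40%): $165,010 × 1.4 = $231,014.
Verified full-time employment (−5%): $231,014 × 0.95 = $219,463.30.
$219,463.30 is at or above the $10,000 minimum.
Rounded to the nearest dollar: $219,463.

$219,463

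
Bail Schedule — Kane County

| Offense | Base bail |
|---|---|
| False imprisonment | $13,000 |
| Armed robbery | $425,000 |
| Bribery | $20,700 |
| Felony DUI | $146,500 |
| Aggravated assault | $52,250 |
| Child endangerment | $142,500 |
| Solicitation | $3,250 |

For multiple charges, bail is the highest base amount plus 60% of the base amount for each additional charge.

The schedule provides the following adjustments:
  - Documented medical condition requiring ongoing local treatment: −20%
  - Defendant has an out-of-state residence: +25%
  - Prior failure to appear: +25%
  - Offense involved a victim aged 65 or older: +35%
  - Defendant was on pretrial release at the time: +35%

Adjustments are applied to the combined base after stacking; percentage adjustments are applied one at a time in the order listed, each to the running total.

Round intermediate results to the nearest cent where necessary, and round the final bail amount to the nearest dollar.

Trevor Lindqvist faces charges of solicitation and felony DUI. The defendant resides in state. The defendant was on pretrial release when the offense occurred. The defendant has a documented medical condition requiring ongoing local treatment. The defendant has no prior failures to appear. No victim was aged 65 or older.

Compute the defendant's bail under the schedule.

$160,326

Base amounts from the schedule: solicitation $3,250; felony DUI $146,500.
Stacking rule: highest base plus 60% of each additional charge. Highest is felony DUI at $146,500. Additional: $3,250 × 60% = $1,950. Combined base = $146,500 + $1,950 = $148,450.
Documented medical condition requiring ongoing local treatment (−20%): $148,450 × 0.8 = $118,760.
Defendant was on pretrial release at the time (+35%): $118,760 × 1.35 = $160,326.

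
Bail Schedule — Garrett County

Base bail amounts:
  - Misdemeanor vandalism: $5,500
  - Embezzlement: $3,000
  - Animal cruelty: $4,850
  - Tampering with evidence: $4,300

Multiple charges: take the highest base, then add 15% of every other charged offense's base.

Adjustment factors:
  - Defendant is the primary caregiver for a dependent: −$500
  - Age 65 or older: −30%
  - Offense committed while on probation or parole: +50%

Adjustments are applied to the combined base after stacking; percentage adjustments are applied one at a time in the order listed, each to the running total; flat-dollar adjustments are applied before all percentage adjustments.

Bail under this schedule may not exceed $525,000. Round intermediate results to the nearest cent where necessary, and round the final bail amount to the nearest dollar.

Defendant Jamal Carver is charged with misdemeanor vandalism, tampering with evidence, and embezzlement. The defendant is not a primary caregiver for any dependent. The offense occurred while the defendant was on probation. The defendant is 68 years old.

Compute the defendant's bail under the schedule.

$6,925

Base amounts from the schedule: misdemeanor vandalism $5,500; tampering with evidence $4,300; embezzlement $3,000.
Stacking rule: highest base plus 15% of each additional charge. Highest is misdemeanor vandalism at $5,500. Additional: $4,300 × 15% = $645; $3,000 × 15% = $450. Combined base = $5,500 + $1,095 = $6,595.
Age 65 or older (−30%): $6,595 × 0.7 = $4,616.50.
Offense committed while on probation or parole (+50%): $4,616.50 × 1.5 = $6,924.75.
$6,924.75 is within the $525,000 maximum.
Rounded to the nearest dollar: $6,925.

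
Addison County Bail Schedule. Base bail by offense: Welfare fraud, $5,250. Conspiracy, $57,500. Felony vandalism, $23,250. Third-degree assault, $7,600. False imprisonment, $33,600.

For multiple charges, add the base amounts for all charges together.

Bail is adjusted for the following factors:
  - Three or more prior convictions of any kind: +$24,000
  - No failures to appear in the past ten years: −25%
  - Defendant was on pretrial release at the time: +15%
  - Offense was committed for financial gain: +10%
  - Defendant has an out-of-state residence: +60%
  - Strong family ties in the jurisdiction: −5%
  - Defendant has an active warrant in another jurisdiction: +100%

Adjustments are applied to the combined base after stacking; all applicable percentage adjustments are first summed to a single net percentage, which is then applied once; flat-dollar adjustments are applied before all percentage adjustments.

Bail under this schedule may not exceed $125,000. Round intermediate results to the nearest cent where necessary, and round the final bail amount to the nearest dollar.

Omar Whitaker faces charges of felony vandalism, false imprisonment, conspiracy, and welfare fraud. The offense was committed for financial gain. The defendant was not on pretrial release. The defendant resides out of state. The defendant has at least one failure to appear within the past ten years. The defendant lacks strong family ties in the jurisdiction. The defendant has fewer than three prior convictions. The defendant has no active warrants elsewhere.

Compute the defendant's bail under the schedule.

$125,000

Base amounts from the schedule: felony vandalism $23,250; false imprisonment $33,600; conspiracy $57,500; welfare fraud $5,250.
Stacking rule: sum of all bases. $23,250 + $33,600 + $57,500 + $5,250 = $119,600.
Net percentage adjustment: +10% +60% = +70%. $119,600 × 1.7 = $203,320.
Result $203,320 exceeds the maximum of $125,000; bail is capped at $125,000.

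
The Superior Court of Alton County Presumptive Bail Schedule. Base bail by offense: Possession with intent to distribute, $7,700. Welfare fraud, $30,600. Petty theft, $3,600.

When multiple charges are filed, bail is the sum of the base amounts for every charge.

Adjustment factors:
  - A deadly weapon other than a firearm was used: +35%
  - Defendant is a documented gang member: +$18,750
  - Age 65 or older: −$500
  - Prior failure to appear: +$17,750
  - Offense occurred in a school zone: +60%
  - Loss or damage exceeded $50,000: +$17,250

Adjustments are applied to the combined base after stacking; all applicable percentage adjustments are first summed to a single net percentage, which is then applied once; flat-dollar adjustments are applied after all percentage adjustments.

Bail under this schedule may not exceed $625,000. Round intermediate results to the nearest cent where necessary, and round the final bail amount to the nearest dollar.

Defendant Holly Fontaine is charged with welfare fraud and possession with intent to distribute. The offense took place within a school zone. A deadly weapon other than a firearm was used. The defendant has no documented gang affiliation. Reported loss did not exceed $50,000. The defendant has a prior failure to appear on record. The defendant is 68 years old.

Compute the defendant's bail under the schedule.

Base amounts from the schedule: welfare fraud $30,600; possession with intent to distribute $7,700.
Stacking rule: sum of all bases. $30,600 + $7,700 = $38,300.
Net percentage adjustment: +35% +60% = +95%. $38,300 × 1.95 = $74,685.
Age 65 or older (−$500 flat): $74,685 − $500 = $74,185.
Prior failure to appear (+$17,750 flat): $74,185 + $17,750 = $91,935.
$91,935 is within the $625,000 maximum.

$91,935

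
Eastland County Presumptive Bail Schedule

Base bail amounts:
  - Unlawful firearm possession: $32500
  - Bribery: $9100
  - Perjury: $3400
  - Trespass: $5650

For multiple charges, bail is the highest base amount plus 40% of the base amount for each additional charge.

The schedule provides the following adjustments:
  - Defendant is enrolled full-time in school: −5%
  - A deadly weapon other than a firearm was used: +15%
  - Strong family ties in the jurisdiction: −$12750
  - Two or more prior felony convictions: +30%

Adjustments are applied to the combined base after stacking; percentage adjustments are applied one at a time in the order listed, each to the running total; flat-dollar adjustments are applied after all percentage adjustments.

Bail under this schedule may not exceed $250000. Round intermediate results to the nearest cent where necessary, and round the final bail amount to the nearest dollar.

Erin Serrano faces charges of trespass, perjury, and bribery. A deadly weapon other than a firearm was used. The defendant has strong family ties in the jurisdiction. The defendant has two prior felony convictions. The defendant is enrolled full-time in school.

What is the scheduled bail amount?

$5316

Base amounts from the schedule: trespass $5650; perjury $3400; bribery $9100.
Stacking rule: highest base plus 40% of each additional charge. Highest is bribery at $9100. Additional: $5650 × 40% = $2260; $3400 × 40% = $1360. Combined base = $9100 + $3620 = $12720.
Defendant is enrolled full-time in school (−5%): $12720 × 0.95 = $12084.
A deadly weapon other than a firearm was used (+15%): $12084 × 1.15 = $13896.60.
Two or more prior felony convictions (+30%): $13896.60 × 1.3 = $18065.58.
Strong family ties in the jurisdiction (−$12750 flat): $18065.58 − $12750 = $5315.58.
$5315.58 is within the $250000 maximum.
Rounded to the nearest dollar: $5316.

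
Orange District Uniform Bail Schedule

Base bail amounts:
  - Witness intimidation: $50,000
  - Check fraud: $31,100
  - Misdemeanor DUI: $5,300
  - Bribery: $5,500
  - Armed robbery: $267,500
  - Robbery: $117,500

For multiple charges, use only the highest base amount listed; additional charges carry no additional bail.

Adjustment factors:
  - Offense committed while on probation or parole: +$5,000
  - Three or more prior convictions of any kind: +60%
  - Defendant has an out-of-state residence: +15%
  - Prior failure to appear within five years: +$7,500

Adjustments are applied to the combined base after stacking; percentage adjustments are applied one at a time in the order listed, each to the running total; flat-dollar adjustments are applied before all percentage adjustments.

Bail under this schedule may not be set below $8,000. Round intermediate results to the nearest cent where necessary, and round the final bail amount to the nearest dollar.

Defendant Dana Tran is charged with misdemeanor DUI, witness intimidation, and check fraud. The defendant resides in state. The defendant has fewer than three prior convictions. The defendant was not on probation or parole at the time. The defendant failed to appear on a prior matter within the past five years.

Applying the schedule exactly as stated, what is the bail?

Base amounts from the schedule: misdemeanor DUI $5,300; witness intimidation $50,000; check fraud $31,100.
Stacking rule: use the highest base only. Highest is witness intimidation at $50,000. Combined base = $50,000.
Prior failure to appear within five years (+$7,500 flat): $50,000 + $7,500 = $57,500.
$57,500 is at or above the $8,000 minimum.

$57,500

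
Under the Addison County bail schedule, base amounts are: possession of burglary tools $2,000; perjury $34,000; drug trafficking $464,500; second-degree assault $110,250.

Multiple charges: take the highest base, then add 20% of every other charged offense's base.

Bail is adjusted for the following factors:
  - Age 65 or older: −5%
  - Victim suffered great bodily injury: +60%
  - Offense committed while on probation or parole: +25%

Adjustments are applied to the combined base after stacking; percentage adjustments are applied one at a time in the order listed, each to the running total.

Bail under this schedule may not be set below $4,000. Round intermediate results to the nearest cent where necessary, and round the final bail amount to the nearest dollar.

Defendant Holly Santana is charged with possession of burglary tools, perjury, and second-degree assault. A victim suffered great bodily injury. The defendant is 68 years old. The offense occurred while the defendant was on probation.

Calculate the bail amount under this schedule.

Base amounts from the schedule: possession of burglary tools $2,000; perjury $34,000; second-degree assault $110,250.
Stacking rule: highest base plus 20% of each additional charge. Highest is second-degree assault at $110,250. Additional: $2,000 × 20% = $400; $34,000 × 20% = $6,800. Combined base = $110,250 + $7,200 = $117,450.
Age 65 or older (−5%): $117,450 × 0.95 = $111,577.50.
Victim suffered great bodily injury (+60%): $111,577.50 × 1.6 = $178,524.
Offense committed while on probation or parole (+25%): $178,524 × 1.25 = $223,155.
$223,155 is at or above the $4,000 minimum.

$223,155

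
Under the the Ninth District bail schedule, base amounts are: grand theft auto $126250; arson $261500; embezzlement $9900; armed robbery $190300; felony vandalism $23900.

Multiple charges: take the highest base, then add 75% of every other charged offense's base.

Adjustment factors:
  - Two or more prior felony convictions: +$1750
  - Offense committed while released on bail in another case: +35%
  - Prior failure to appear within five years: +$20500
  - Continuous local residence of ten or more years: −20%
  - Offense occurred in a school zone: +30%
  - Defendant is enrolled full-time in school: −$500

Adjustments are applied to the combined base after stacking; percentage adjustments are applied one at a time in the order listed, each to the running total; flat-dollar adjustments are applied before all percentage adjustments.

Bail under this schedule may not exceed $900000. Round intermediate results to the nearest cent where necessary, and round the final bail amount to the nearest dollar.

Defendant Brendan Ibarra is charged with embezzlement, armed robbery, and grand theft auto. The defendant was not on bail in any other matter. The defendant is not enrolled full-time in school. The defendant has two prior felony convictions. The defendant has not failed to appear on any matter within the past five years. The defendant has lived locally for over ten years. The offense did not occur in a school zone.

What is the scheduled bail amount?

Base amounts from the schedule: embezzlement $9900; armed robbery $190300; grand theft auto $126250.
Stacking rule: highest base plus 75% of each additional charge. Highest is armed robbery at $190300. Additional: $9900 × 75% = $7425; $126250 × 75% = $94687.50. Combined base = $190300 + $102112.50 = $292412.50.
Two or more prior felony convictions (+$1750 flat): $292412.50 + $1750 = $294162.50.
Continuous local residence of ten or more years (−20%): $294162.50 × 0.8 = $235330.
$235330 is within the $900000 maximum.

$235330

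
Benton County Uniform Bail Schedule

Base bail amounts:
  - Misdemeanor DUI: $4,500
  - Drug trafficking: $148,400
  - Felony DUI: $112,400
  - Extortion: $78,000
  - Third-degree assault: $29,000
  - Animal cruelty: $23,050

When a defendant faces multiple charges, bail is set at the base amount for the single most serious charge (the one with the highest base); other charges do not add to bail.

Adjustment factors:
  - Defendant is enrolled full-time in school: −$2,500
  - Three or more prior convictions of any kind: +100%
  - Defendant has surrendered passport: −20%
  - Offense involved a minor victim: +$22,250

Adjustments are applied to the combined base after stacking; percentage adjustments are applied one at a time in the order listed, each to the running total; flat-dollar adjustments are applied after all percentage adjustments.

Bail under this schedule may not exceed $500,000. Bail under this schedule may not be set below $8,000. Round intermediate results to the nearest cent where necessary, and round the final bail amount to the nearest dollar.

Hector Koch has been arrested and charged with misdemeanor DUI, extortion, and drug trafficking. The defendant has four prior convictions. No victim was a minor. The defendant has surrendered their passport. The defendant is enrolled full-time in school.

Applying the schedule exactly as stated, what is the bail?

$234,940

Base amounts from the schedule: misdemeanor DUI $4,500; extortion $78,000; drug trafficking $148,400.
Stacking rule: use the highest base only. Highest is drug trafficking at $148,400. Combined base = $148,400.
Three or more prior convictions of any kind (+100%): $148,400 × 2 = $296,800.
Defendant has surrendered passport (−20%): $296,800 × 0.8 = $237,440.
Defendant is enrolled full-time in school (−$2,500 flat): $237,440 − $2,500 = $234,940.
$234,940 is within the $500,000 maximum.
$234,940 is at or above the $8,000 minimum.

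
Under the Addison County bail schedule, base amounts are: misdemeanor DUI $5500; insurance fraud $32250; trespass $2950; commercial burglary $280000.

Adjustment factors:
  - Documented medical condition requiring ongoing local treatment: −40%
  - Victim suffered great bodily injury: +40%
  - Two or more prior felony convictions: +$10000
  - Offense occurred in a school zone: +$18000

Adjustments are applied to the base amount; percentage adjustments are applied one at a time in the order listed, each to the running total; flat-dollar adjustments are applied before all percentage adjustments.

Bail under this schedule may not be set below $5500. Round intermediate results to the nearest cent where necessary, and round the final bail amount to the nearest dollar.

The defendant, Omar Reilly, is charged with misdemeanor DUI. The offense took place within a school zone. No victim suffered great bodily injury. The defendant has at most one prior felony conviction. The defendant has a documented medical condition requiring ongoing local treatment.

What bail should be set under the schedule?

$14100

Base amounts from the schedule: misdemeanor DUI $5500.
Single charge. Combined base = $5500.
Offense occurred in a school zone (+$18000 flat): $5500 + $18000 = $23500.
Documented medical condition requiring ongoing local treatment (−40%): $23500 × 0.6 = $14100.
$14100 is at or above the $5500 minimum.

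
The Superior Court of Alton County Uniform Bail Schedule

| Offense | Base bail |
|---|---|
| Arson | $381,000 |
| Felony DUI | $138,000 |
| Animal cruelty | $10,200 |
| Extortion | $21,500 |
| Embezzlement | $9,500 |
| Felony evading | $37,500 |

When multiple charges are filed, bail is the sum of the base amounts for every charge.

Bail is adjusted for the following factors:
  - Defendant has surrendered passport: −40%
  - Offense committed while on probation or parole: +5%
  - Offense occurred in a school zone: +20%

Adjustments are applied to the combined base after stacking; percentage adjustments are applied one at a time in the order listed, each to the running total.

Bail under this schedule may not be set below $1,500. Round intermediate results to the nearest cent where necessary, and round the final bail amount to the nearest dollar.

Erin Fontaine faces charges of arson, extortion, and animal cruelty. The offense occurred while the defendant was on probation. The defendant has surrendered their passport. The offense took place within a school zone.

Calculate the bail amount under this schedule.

$312,001

Base amounts from the schedule: arson $381,000; extortion $21,500; animal cruelty $10,200.
Stacking rule: sum of all bases. $381,000 + $21,500 + $10,200 = $412,700.
Defendant has surrendered passport (−40%): $412,700 × 0.6 = $247,620.
Offense committed while on probation or parole (+5%): $247,620 × 1.05 = $260,001.
Offense occurred in a school zone (+20%): $260,001 × 1.2 = $312,001.20.
$312,001.20 is at or above the $1,500 minimum.
Rounded to the nearest dollar: $312,001.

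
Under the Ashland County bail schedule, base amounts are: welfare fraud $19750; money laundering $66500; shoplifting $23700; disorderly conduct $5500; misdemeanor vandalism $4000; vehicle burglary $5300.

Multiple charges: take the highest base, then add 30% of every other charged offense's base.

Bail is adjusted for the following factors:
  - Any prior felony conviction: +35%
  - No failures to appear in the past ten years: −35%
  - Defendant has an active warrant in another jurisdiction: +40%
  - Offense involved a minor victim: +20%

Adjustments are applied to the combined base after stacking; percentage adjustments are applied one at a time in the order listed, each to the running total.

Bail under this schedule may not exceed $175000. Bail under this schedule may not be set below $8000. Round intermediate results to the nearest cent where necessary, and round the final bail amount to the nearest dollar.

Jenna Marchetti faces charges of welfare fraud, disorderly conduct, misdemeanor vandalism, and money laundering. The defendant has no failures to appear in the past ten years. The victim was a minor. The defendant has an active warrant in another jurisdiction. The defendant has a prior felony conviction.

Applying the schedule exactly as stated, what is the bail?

$110970

Base amounts from the schedule: welfare fraud $19750; disorderly conduct $5500; misdemeanor vandalism $4000; money laundering $66500.
Stacking rule: highest base plus 30% of each additional charge. Highest is money laundering at $66500. Additional: $19750 × 30% = $5925; $5500 × 30% = $1650; $4000 × 30% = $1200. Combined base = $66500 + $8775 = $75275.
Any prior felony conviction (+35%): $75275 × 1.35 = $101621.25.
No failures to appear in the past ten years (−35%): $101621.25 × 0.65 = $66053.81.
Defendant has an active warrant in another jurisdiction (+40%): $66053.81 × 1.4 = $92475.33.
Offense involved a minor victim (+20%): $92475.33 × 1.2 = $110970.40.
$110970.40 is within the $175000 maximum.
$110970.40 is at or above the $8000 minimum.
Rounded to the nearest dollar: $110970.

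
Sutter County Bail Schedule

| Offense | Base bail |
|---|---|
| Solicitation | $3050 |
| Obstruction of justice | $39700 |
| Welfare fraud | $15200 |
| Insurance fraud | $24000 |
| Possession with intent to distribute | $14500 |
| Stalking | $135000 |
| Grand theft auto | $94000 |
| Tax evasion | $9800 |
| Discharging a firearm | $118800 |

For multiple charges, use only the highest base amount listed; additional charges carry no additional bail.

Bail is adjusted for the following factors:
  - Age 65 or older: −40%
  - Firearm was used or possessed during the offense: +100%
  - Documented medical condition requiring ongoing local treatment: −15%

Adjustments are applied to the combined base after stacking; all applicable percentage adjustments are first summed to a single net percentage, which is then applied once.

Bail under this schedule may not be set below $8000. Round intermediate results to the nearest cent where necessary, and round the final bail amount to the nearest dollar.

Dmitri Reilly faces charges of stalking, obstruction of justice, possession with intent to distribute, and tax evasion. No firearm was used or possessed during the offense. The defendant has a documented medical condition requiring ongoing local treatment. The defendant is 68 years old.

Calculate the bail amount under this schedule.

$60750

Base amounts from the schedule: stalking $135000; obstruction of justice $39700; possession with intent to distribute $14500; tax evasion $9800.
Stacking rule: use the highest base only. Highest is stalking at $135000. Combined base = $135000.
Net percentage adjustment: −40% −15% = −55%. $135000 × 0.45 = $60750.
$60750 is at or above the $8000 minimum.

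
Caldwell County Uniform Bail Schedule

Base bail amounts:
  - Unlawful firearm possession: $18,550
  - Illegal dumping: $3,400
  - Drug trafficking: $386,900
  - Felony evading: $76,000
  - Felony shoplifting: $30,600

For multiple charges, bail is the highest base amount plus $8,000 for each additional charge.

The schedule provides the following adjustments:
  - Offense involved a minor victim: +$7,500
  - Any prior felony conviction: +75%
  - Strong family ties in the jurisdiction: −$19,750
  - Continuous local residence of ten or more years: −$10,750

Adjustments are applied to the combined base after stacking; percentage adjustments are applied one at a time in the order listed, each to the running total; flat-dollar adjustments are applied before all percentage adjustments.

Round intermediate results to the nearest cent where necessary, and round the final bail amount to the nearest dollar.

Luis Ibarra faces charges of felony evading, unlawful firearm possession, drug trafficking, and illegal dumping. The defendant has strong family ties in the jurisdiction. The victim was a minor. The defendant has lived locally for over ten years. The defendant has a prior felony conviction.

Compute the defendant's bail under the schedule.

$678,825

Base amounts from the schedule: felony evading $76,000; unlawful firearm possession $18,550; drug trafficking $386,900; illegal dumping $3,400.
Stacking rule: highest base plus $8,000 per additional charge. Highest is drug trafficking at $386,900; 3 additional charges → +$24,000. Combined base = $410,900.
Offense involved a minor victim (+$7,500 flat): $410,900 + $7,500 = $418,400.
Strong family ties in the jurisdiction (−$19,750 flat): $418,400 − $19,750 = $398,650.
Continuous local residence of ten or more years (−$10,750 flat): $398,650 − $10,750 = $387,900.
Any prior felony conviction (+75%): $387,900 × 1.75 = $678,825.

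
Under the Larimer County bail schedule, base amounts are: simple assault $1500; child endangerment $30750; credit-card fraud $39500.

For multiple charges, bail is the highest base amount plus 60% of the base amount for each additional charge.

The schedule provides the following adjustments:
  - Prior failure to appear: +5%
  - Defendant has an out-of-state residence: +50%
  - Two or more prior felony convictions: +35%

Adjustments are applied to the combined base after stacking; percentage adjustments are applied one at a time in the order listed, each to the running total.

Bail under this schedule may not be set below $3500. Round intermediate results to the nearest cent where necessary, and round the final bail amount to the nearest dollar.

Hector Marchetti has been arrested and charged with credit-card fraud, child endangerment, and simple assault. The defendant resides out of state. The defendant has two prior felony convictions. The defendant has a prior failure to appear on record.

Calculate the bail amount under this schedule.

$125130

Base amounts from the schedule: credit-card fraud $39500; child endangerment $30750; simple assault $1500.
Stacking rule: highest base plus 60% of each additional charge. Highest is credit-card fraud at $39500. Additional: $30750 × 60% = $18450; $1500 × 60% = $900. Combined base = $39500 + $19350 = $58850.
Prior failure to appear (+5%): $58850 × 1.05 = $61792.50.
Defendant has an out-of-state residence (+50%): $61792.50 × 1.5 = $92688.75.
Two or more prior felony convictions (+35%): $92688.75 × 1.35 = $125129.81.
$125129.81 is at or above the $3500 minimum.
Rounded to the nearest dollar: $125130.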